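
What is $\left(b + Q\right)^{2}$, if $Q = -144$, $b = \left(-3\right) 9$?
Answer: $29241$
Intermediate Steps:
$b = -27$
$\left(b + Q\right)^{2} = \left(-27 - 144\right)^{2} = \left(-171\right)^{2} = 29241$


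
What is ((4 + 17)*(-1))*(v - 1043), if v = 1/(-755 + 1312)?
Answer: 12199950/557 ≈ 21903.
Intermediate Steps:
v = 1/557 ≈ 0.0017953
((4 + 17)*(-1))*(v - 1043) = ((4 + 17)*(-1))*(1/557 - 1043) = (21*(-1))*(-580950/557) = -21*(-580950/557) = 12199950/557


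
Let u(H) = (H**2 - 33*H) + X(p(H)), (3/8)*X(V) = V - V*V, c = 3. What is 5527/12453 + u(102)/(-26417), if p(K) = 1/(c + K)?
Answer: 91920514999/518129169075 ≈ 0.17741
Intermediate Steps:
p(K) = 1/(3 + K)
X(V) = -8*V**2/3 + 8*V/3 (X(V) = 8*(V - V*V)/3 = 8*(V - V**2)/3 = -8*V**2/3 + 8*V/3)
u(H) = H**2 - 33*H + 8*(1 - 1/(3 + H))/(3*(3 + H)) (u(H) = (H**2 - 33*H) + 8*(1 - 1/(3 + H))/(3*(3 + H)) = H**2 - 33*H + 8*(1 - 1/(3 + H))/(3*(3 + H)))
5527/12453 + u(102)/(-26417) = 5527/12453 + ((16 + 8*102 + 3*102*(3 + 102)**2*(-33 + 102))/(3*(3 + 102)**2))/(-26417) = 5527*(1/12453) + ((1/3)*(16 + 816 + 3*102*105**2*69)/105**2)*(-1/26417) = 5527/12453 + ((1/3)*(1/11025)*(16 + 816 + 3*102*11025*69))*(-1/26417) = 5527/12453 + ((1/3)*(1/11025)*(16 + 816 + 232781850))*(-1/26417) = 5527/12453 + ((1/3)*(1/11025)*232782682)*(-1/26417) = 5527/12453 + (232782682/33075)*(-1/26417) = 5527/12453 - 232782682/873742275 = 91920514999/518129169075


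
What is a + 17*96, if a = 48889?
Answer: 50521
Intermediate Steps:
a + 17*96 = 48889 + 17*96 = 48889 + 1632 = 50521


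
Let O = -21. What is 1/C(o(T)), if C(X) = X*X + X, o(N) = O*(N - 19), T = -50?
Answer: 1/2101050 ≈ 4.7595e-7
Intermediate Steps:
o(N) = 399 - 21*N (o(N) = -21*(N - 19) = -21*(-19 + N) = 399 - 21*N)
C(X) = X + X² (C(X) = X² + X = X + X²)
1/C(o(T)) = 1/((399 - 21*(-50))*(1 + (399 - 21*(-50)))) = 1/((399 + 1050)*(1 + (399 + 1050))) = 1/(1449*(1 + 1449)) = 1/(1449*1450) = 1/2101050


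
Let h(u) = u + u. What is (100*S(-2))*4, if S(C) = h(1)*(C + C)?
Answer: -3200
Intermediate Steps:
h(u) = 2*u
S(C) = 4*C (S(C) = (2*1)*(C + C) = 2*(2*C) = 4*C)
(100*S(-2))*4 = (100*(4*(-2)))*4 = (100*(-8))*4 = -800*4 = -3200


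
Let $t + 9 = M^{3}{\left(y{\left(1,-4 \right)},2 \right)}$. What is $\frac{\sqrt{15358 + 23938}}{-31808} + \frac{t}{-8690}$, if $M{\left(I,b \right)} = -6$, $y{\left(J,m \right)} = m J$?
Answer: $\frac{45}{1738} - \frac{\sqrt{614}}{3976} \approx 0.01966$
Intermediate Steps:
$y{\left(J,m \right)} = J m$
$t = -225$ ($t = -9 + \left(-6\right)^{3} = -9 - 216 = -225$)
$\frac{\sqrt{15358 + 23938}}{-31808} + \frac{t}{-8690} = \frac{\sqrt{15358 + 23938}}{-31808} - \frac{225}{-8690} = \sqrt{39296} \left(- \frac{1}{31808}\right) - - \frac{45}{1738} = 8 \sqrt{614} \left(- \frac{1}{31808}\right) + \frac{45}{1738} = - \frac{\sqrt{614}}{3976} + \frac{45}{1738} = \frac{45}{1738} - \frac{\sqrt{614}}{3976}$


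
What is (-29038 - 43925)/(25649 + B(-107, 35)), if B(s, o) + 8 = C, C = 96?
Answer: -24321/8579 ≈ -2.8349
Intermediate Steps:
B(s, o) = 88 (B(s, o) = -8 + 96 = 88)
(-29038 - 43925)/(25649 + B(-107, 35)) = (-29038 - 43925)/(25649 + 88) = -72963/25737 = -72963*1/25737 = -24321/8579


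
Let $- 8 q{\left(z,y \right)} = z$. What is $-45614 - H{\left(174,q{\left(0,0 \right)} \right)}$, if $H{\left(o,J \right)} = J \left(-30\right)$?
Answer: $-45614$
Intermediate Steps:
$q{\left(z,y \right)} = - \frac{z}{8}$
$H{\left(o,J \right)} = - 30 J$
$-45614 - H{\left(174,q{\left(0,0 \right)} \right)} = -45614 - - 30 \left(\left(- \frac{1}{8}\right) 0\right) = -45614 - \left(-30\right) 0 = -45614 - 0 = -45614 + 0 = -45614$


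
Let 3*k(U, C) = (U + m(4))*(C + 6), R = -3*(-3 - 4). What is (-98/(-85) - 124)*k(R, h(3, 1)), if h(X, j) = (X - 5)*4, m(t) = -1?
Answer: 83536/51 ≈ 1638.0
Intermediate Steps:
h(X, j) = -20 + 4*X (h(X, j) = (-5 + X)*4 = -20 + 4*X)
R = 21 (R = -3*(-7) = 21)
k(U, C) = (-1 + U)*(6 + C)/3 (k(U, C) = ((U - 1)*(C + 6))/3 = ((-1 + U)*(6 + C))/3 = (-1 + U)*(6 + C)/3)
(-98/(-85) - 124)*k(R, h(3, 1)) = (-98/(-85) - 124)*(-2 + 2*21 - (-20 + 4*3)/3 + (⅓)*(-20 + 4*3)*21) = (-98*(-1/85) - 124)*(-2 + 42 - (-20 + 12)/3 + (⅓)*(-20 + 12)*21) = (98/85 - 124)*(-2 + 42 - ⅓*(-8) + (⅓)*(-8)*21) = -10442*(-2 + 42 + 8/3 - 56)/85 = -10442/85*(-40/3) = 83536/51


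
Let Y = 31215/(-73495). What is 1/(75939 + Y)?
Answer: 14699/1116221118 ≈ 1.3169e-5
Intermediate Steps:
Y = -6243/14699 (Y = 31215*(-1/73495) = -6243/14699 ≈ -0.42472)
1/(75939 + Y) = 1/(75939 - 6243/14699) = 1/(1116221118/14699) = 14699/1116221118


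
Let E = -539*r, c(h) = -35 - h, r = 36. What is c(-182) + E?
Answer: -19257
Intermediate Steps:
E = -19404 (E = -539*36 = -19404)
c(-182) + E = (-35 - 1*(-182)) - 19404 = (-35 + 182) - 19404 = 147 - 19404 = -19257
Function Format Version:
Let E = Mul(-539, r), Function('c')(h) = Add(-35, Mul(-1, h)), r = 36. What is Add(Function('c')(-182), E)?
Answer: -19257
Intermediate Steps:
E = -19404 (E = Mul(-539, 36) = -19404)
Add(Function('c')(-182), E) = Add(Add(-35, Mul(-1, -182)), -19404) = Add(Add(-35, 182), -19404) = Add(147, -19404) = -19257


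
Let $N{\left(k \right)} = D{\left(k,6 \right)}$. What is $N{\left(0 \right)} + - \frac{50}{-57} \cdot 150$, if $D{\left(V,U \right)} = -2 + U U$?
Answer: $\frac{3146}{19} \approx 165.58$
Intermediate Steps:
$D{\left(V,U \right)} = -2 + U^{2}$
$N{\left(k \right)} = 34$ ($N{\left(k \right)} = -2 + 6^{2} = -2 + 36 = 34$)
$N{\left(0 \right)} + - \frac{50}{-57} \cdot 150 = 34 + - \frac{50}{-57} \cdot 150 = 34 + \left(-50\right) \left(- \frac{1}{57}\right) 150 = 34 + \frac{50}{57} \cdot 150 = 34 + \frac{2500}{19} = \frac{3146}{19}$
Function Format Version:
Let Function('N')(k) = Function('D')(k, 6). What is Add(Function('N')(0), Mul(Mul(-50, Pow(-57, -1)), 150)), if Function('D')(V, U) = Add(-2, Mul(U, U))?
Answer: Rational(3146, 19) ≈ 165.58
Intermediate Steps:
Function('D')(V, U) = Add(-2, Pow(U, 2))
Function('N')(k) = 34 (Function('N')(k) = Add(-2, Pow(6, 2)) = Add(-2, 36) = 34)
Add(Function('N')(0), Mul(Mul(-50, Pow(-57, -1)), 150)) = Add(34, Mul(Mul(-50, Pow(-57, -1)), 150)) = Add(34, Mul(Mul(-50, Rational(-1, 57)), 150)) = Add(34, Mul(Rational(50, 57), 150)) = Add(34, Rational(2500, 19)) = Rational(3146, 19)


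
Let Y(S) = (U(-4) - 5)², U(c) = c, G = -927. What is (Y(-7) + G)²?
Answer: 715716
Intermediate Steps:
Y(S) = 81 (Y(S) = (-4 - 5)² = (-9)² = 81)
(Y(-7) + G)² = (81 - 927)² = (-846)² = 715716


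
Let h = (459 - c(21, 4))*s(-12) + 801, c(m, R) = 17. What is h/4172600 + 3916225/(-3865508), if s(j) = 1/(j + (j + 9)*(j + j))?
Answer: -122532867653873/120969140106000 ≈ -1.0129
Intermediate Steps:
s(j) = 1/(j + 2*j*(9 + j)) (s(j) = 1/(j + (9 + j)*(2*j)) = 1/(j + 2*j*(9 + j)))
h = 24251/30 (h = (459 - 1*17)*(1/((-12)*(19 + 2*(-12)))) + 801 = (459 - 17)*(-1/(12*(19 - 24))) + 801 = 442*(-1/12/(-5)) + 801 = 442*(-1/12*(-⅕)) + 801 = 442*(1/60) + 801 = 221/30 + 801 = 24251/30 ≈ 808.37)
h/4172600 + 3916225/(-3865508) = (24251/30)/4172600 + 3916225/(-3865508) = (24251/30)*(1/4172600) + 3916225*(-1/3865508) = 24251/125178000 - 3916225/3865508 = -122532867653873/120969140106000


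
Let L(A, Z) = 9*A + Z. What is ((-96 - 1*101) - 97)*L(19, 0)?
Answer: -50274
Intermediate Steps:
L(A, Z) = Z + 9*A
((-96 - 1*101) - 97)*L(19, 0) = ((-96 - 1*101) - 97)*(0 + 9*19) = ((-96 - 101) - 97)*(0 + 171) = (-197 - 97)*171 = -294*171 = -50274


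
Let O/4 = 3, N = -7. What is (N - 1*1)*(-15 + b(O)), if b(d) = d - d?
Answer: 120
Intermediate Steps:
O = 12 (O = 4*3 = 12)
b(d) = 0
(N - 1*1)*(-15 + b(O)) = (-7 - 1*1)*(-15 + 0) = (-7 - 1)*(-15) = -8*(-15) = 120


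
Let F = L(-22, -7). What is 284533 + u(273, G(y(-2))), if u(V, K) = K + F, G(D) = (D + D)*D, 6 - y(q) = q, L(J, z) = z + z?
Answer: 284647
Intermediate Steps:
L(J, z) = 2*z
y(q) = 6 - q
F = -14 (F = 2*(-7) = -14)
G(D) = 2*D**2 (G(D) = (2*D)*D = 2*D**2)
u(V, K) = -14 + K (u(V, K) = K - 14 = -14 + K)
284533 + u(273, G(y(-2))) = 284533 + (-14 + 2*(6 - 1*(-2))**2) = 284533 + (-14 + 2*(6 + 2)**2) = 284533 + (-14 + 2*8**2) = 284533 + (-14 + 2*64) = 284533 + (-14 + 128) = 284533 + 114 = 284647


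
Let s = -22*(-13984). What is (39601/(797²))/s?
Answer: 39601/195420778432 ≈ 2.0264e-7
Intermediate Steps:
s = 307648
(39601/(797²))/s = (39601/(797²))/307648 = (39601/635209)*(1/307648) = 39601/195420778432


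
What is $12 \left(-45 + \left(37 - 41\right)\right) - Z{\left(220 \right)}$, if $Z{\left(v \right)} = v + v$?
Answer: $-1028$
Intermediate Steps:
$Z{\left(v \right)} = 2 v$
$12 \left(-45 + \left(37 - 41\right)\right) - Z{\left(220 \right)} = 12 \left(-45 + \left(37 - 41\right)\right) - 2 \cdot 220 = 12 \left(-45 - 4\right) - 440 = 12 \left(-49\right) - 440 = -588 - 440 = -1028$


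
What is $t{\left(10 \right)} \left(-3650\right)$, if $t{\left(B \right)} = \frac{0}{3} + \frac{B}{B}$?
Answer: $-3650$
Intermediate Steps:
$t{\left(B \right)} = 1$ ($t{\left(B \right)} = 0 \cdot \frac{1}{3} + 1 = 0 + 1 = 1$)
$t{\left(10 \right)} \left(-3650\right) = 1 \left(-3650\right) = -3650$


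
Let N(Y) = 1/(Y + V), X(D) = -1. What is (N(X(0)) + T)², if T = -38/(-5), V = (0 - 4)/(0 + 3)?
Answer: 63001/1225 ≈ 51.429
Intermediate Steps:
V = -4/3 ≈ -1.3333
T = 38/5 (T = -38*(-⅕) = 38/5 ≈ 7.6000)
N(Y) = 1/(-4/3 + Y) (N(Y) = 1/(Y - 4/3) = 1/(-4/3 + Y))
(N(X(0)) + T)² = (3/(-4 + 3*(-1)) + 38/5)² = (3/(-4 - 3) + 38/5)² = (3/(-7) + 38/5)² = (3*(-⅐) + 38/5)² = (-3/7 + 38/5)² = (251/35)² = 63001/1225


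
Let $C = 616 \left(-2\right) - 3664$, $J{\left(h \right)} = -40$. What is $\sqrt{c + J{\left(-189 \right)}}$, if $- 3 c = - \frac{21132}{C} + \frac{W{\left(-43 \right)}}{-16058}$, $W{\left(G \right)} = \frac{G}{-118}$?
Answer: $\frac{i \sqrt{42998279145094070}}{32212348} \approx 6.4373 i$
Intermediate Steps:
$W{\left(G \right)} = - \frac{G}{118}$ ($W{\left(G \right)} = G \left(- \frac{1}{118}\right) = - \frac{G}{118}$)
$C = -4896$ ($C = -1232 - 3664 = -4896$)
$c = - \frac{92688965}{64424696}$ ($c = - \frac{- \frac{21132}{-4896} + \frac{\left(- \frac{1}{118}\right) \left(-43\right)}{-16058}}{3} = - \frac{\left(-21132\right) \left(- \frac{1}{4896}\right) + \frac{43}{118} \left(- \frac{1}{16058}\right)}{3} = - \frac{\frac{587}{136} - \frac{43}{1894844}}{3} = \left(- \frac{1}{3}\right) \frac{278066895}{64424696} = - \frac{92688965}{64424696} \approx -1.4387$)
$\sqrt{c + J{\left(-189 \right)}} = \sqrt{- \frac{92688965}{64424696} - 40} = \sqrt{- \frac{2669676805}{64424696}} = \frac{i \sqrt{42998279145094070}}{32212348}$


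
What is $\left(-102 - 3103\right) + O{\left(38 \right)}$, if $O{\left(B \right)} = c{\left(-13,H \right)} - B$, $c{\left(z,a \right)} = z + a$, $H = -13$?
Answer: $-3269$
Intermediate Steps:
$c{\left(z,a \right)} = a + z$
$O{\left(B \right)} = -26 - B$ ($O{\left(B \right)} = \left(-13 - 13\right) - B = -26 - B$)
$\left(-102 - 3103\right) + O{\left(38 \right)} = \left(-102 - 3103\right) - 64 = -3205 - 64 = -3269$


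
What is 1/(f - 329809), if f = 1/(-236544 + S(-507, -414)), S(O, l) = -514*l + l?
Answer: -24162/7968845059 ≈ -3.0321e-6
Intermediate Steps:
S(O, l) = -513*l
f = -1/24162 (f = 1/(-236544 - 513*(-414)) = 1/(-236544 + 212382) = 1/(-24162) = -1/24162 ≈ -4.1387e-5)
1/(f - 329809) = 1/(-1/24162 - 329809) = 1/(-7968845059/24162) = -24162/7968845059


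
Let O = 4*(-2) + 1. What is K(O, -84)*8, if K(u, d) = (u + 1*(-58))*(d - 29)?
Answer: 58760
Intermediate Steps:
O = -7 (O = -8 + 1 = -7)
K(u, d) = (-58 + u)*(-29 + d) (K(u, d) = (u - 58)*(-29 + d) = (-58 + u)*(-29 + d))
K(O, -84)*8 = (1682 - 58*(-84) - 29*(-7) - 84*(-7))*8 = (1682 + 4872 + 203 + 588)*8 = 7345*8 = 58760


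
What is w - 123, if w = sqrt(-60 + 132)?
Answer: -123 + 6*sqrt(2) ≈ -114.51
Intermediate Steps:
w = 6*sqrt(2) (w = sqrt(72) = 6*sqrt(2) ≈ 8.4853)
w - 123 = 6*sqrt(2) - 123 = -123 + 6*sqrt(2)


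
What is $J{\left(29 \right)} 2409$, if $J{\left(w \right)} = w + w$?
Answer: $139722$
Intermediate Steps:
$J{\left(w \right)} = 2 w$
$J{\left(29 \right)} 2409 = 2 \cdot 29 \cdot 2409 = 58 \cdot 2409 = 139722$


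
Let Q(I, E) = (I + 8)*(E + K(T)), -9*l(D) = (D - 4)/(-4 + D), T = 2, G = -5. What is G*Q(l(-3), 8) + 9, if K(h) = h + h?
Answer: -1393/3 ≈ -464.33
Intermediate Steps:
K(h) = 2*h
l(D) = -⅑ (l(D) = -(D - 4)/(9*(-4 + D)) = -(-4 + D)/(9*(-4 + D)) = -⅑*1 = -⅑)
Q(I, E) = (4 + E)*(8 + I) (Q(I, E) = (I + 8)*(E + 2*2) = (8 + I)*(E + 4) = (8 + I)*(4 + E) = (4 + E)*(8 + I))
G*Q(l(-3), 8) + 9 = -5*(32 + 4*(-⅑) + 8*8 + 8*(-⅑)) + 9 = -5*(32 - 4/9 + 64 - 8/9) + 9 = -5*284/3 + 9 = -1420/3 + 9 = -1393/3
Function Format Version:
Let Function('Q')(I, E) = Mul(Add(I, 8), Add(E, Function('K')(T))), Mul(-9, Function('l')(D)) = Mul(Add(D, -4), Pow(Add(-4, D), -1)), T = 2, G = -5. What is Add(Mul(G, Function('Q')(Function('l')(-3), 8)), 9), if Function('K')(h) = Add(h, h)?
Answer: Rational(-1393, 3) ≈ -464.33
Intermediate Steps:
Function('K')(h) = Mul(2, h)
Function('l')(D) = Rational(-1, 9) (Function('l')(D) = Mul(Rational(-1, 9), Mul(Add(D, -4), Pow(Add(-4, D), -1))) = Mul(Rational(-1, 9), Mul(Add(-4, D), Pow(Add(-4, D), -1))) = Mul(Rational(-1, 9), 1) = Rational(-1, 9))
Function('Q')(I, E) = Mul(Add(4, E), Add(8, I)) (Function('Q')(I, E) = Mul(Add(I, 8), Add(E, Mul(2, 2))) = Mul(Add(8, I), Add(E, 4)) = Mul(Add(8, I), Add(4, E)) = Mul(Add(4, E), Add(8, I)))
Add(Mul(G, Function('Q')(Function('l')(-3), 8)), 9) = Add(Mul(-5, Add(32, Mul(4, Rational(-1, 9)), Mul(8, 8), Mul(8, Rational(-1, 9)))), 9) = Add(Mul(-5, Add(32, Rational(-4, 9), 64, Rational(-8, 9))), 9) = Add(Mul(-5, Rational(284, 3)), 9) = Add(Rational(-1420, 3), 9) = Rational(-1393, 3)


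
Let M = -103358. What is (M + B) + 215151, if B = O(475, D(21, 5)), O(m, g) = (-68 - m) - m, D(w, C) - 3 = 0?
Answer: 110775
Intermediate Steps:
D(w, C) = 3 (D(w, C) = 3 + 0 = 3)
O(m, g) = -68 - 2*m
B = -1018 (B = -68 - 2*475 = -68 - 950 = -1018)
(M + B) + 215151 = (-103358 - 1018) + 215151 = -104376 + 215151 = 110775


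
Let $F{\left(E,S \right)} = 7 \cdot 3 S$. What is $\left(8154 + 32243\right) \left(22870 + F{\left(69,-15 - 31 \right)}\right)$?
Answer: $884855888$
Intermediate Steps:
$F{\left(E,S \right)} = 21 S$
$\left(8154 + 32243\right) \left(22870 + F{\left(69,-15 - 31 \right)}\right) = \left(8154 + 32243\right) \left(22870 + 21 \left(-15 - 31\right)\right) = 40397 \left(22870 + 21 \left(-46\right)\right) = 40397 \left(22870 - 966\right) = 40397 \cdot 21904 = 884855888$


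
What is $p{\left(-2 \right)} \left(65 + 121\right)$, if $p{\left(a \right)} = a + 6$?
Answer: $744$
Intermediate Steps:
$p{\left(a \right)} = 6 + a$
$p{\left(-2 \right)} \left(65 + 121\right) = \left(6 - 2\right) \left(65 + 121\right) = 4 \cdot 186 = 744$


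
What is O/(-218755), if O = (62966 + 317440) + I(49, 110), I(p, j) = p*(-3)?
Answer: -380259/218755 ≈ -1.7383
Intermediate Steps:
I(p, j) = -3*p
O = 380259 (O = (62966 + 317440) - 3*49 = 380406 - 147 = 380259)
O/(-218755) = 380259/(-218755) = 380259*(-1/218755) = -380259/218755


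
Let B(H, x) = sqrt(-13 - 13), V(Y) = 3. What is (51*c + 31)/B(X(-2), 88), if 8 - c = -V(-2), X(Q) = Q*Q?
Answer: -296*I*sqrt(26)/13 ≈ -116.1*I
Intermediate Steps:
X(Q) = Q**2
c = 11 (c = 8 - (-1)*3 = 8 - 1*(-3) = 8 + 3 = 11)
B(H, x) = I*sqrt(26) (B(H, x) = sqrt(-26) = I*sqrt(26))
(51*c + 31)/B(X(-2), 88) = (51*11 + 31)/((I*sqrt(26))) = (561 + 31)*(-I*sqrt(26)/26) = 592*(-I*sqrt(26)/26) = -296*I*sqrt(26)/13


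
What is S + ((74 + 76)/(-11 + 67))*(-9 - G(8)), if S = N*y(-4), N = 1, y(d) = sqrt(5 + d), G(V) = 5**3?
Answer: -5011/14 ≈ -357.93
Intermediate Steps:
G(V) = 125
S = 1 (S = 1*sqrt(5 - 4) = 1*sqrt(1) = 1*1 = 1)
S + ((74 + 76)/(-11 + 67))*(-9 - G(8)) = 1 + ((74 + 76)/(-11 + 67))*(-9 - 1*125) = 1 + (150/56)*(-9 - 125) = 1 + (150*(1/56))*(-134) = 1 + (75/28)*(-134) = 1 - 5025/14 = -5011/14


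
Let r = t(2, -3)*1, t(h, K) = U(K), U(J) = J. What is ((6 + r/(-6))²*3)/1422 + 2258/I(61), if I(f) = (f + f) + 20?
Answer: 2152583/134616 ≈ 15.991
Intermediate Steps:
t(h, K) = K
r = -3 (r = -3*1 = -3)
I(f) = 20 + 2*f (I(f) = 2*f + 20 = 20 + 2*f)
((6 + r/(-6))²*3)/1422 + 2258/I(61) = ((6 - 3/(-6))²*3)/1422 + 2258/(20 + 2*61) = ((6 - 3*(-⅙))²*3)*(1/1422) + 2258/(20 + 122) = ((6 + ½)²*3)*(1/1422) + 2258/142 = ((13/2)²*3)*(1/1422) + 2258*(1/142) = ((169/4)*3)*(1/1422) + 1129/71 = (507/4)*(1/1422) + 1129/71 = 169/1896 + 1129/71 = 2152583/134616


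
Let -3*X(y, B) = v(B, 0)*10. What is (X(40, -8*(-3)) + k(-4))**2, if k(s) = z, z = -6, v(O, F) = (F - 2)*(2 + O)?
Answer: 252004/9 ≈ 28000.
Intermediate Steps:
v(O, F) = (-2 + F)*(2 + O)
X(y, B) = 40/3 + 20*B/3 (X(y, B) = -(-4 - 2*B + 2*0 + 0*B)*10/3 = -(-4 - 2*B + 0 + 0)*10/3 = -(-4 - 2*B)*10/3 = -(-40 - 20*B)/3 = 40/3 + 20*B/3)
k(s) = -6
(X(40, -8*(-3)) + k(-4))**2 = ((40/3 + 20*(-8*(-3))/3) - 6)**2 = ((40/3 + 20*(-2*(-12))/3) - 6)**2 = ((40/3 + (20/3)*24) - 6)**2 = ((40/3 + 160) - 6)**2 = (520/3 - 6)**2 = (502/3)**2 = 252004/9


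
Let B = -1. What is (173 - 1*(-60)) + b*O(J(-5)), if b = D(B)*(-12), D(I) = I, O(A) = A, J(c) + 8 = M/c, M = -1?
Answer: 697/5 ≈ 139.40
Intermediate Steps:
J(c) = -8 - 1/c
b = 12 (b = -1*(-12) = 12)
(173 - 1*(-60)) + b*O(J(-5)) = (173 - 1*(-60)) + 12*(-8 - 1/(-5)) = (173 + 60) + 12*(-8 - 1*(-1/5)) = 233 + 12*(-8 + 1/5) = 233 + 12*(-39/5) = 233 - 468/5 = 697/5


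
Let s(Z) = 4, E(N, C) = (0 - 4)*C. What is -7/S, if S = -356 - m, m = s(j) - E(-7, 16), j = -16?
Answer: 7/424 ≈ 0.016509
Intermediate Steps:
E(N, C) = -4*C
m = 68 (m = 4 - (-4)*16 = 4 - 1*(-64) = 4 + 64 = 68)
S = -424 (S = -356 - 1*68 = -356 - 68 = -424)
-7/S = -7/(-424) = -1/424*(-7) = 7/424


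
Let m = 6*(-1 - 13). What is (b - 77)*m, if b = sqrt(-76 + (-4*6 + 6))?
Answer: 6468 - 84*I*sqrt(94) ≈ 6468.0 - 814.41*I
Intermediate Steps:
m = -84 (m = 6*(-14) = -84)
b = I*sqrt(94) (b = sqrt(-76 + (-24 + 6)) = sqrt(-76 - 18) = sqrt(-94) = I*sqrt(94) ≈ 9.6954*I)
(b - 77)*m = (I*sqrt(94) - 77)*(-84) = (-77 + I*sqrt(94))*(-84) = 6468 - 84*I*sqrt(94)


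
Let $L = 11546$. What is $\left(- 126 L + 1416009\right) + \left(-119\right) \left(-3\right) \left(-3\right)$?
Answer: $-39858$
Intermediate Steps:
$\left(- 126 L + 1416009\right) + \left(-119\right) \left(-3\right) \left(-3\right) = \left(\left(-126\right) 11546 + 1416009\right) + \left(-119\right) \left(-3\right) \left(-3\right) = \left(-1454796 + 1416009\right) + 357 \left(-3\right) = -38787 - 1071 = -39858$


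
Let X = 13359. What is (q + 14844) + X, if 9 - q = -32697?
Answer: 60909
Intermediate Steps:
q = 32706 (q = 9 - 1*(-32697) = 9 + 32697 = 32706)
(q + 14844) + X = (32706 + 14844) + 13359 = 47550 + 13359 = 60909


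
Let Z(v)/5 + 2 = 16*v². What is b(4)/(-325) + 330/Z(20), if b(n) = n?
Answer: -2071/1039675 ≈ -0.0019920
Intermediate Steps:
Z(v) = -10 + 80*v² (Z(v) = -10 + 5*(16*v²) = -10 + 80*v²)
b(4)/(-325) + 330/Z(20) = 4/(-325) + 330/(-10 + 80*20²) = 4*(-1/325) + 330/(-10 + 80*400) = -4/325 + 330/(-10 + 32000) = -4/325 + 330/31990 = -4/325 + 330*(1/31990) = -4/325 + 33/3199 = -2071/1039675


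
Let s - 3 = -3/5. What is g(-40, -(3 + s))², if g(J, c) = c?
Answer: 729/25 ≈ 29.160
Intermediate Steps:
s = 12/5 (s = 3 - 3/5 = 3 - 3*⅕ = 3 - ⅗ = 12/5 ≈ 2.4000)
g(-40, -(3 + s))² = (-(3 + 12/5))² = (-1*27/5)² = (-27/5)² = 729/25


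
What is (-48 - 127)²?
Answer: 30625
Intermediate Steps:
(-48 - 127)² = (-175)² = 30625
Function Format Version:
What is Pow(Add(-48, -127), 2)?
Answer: 30625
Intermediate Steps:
Pow(Add(-48, -127), 2) = Pow(-175, 2) = 30625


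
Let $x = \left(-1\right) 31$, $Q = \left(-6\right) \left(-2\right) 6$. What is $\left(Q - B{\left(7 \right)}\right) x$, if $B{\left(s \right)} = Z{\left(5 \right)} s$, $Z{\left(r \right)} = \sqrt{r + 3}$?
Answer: $-2232 + 434 \sqrt{2} \approx -1618.2$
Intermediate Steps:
$Z{\left(r \right)} = \sqrt{3 + r}$
$B{\left(s \right)} = 2 s \sqrt{2}$ ($B{\left(s \right)} = \sqrt{3 + 5} s = \sqrt{8} s = 2 \sqrt{2} s = 2 s \sqrt{2}$)
$Q = 72$ ($Q = 12 \cdot 6 = 72$)
$x = -31$
$\left(Q - B{\left(7 \right)}\right) x = \left(72 - 2 \cdot 7 \sqrt{2}\right) \left(-31\right) = \left(72 - 14 \sqrt{2}\right) \left(-31\right) = -2232 + 434 \sqrt{2}$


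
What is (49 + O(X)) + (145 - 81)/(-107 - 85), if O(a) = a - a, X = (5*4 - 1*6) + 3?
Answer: 146/3 ≈ 48.667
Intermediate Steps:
X = 17 (X = (20 - 6) + 3 = 14 + 3 = 17)
O(a) = 0
(49 + O(X)) + (145 - 81)/(-107 - 85) = (49 + 0) + (145 - 81)/(-107 - 85) = 49 + 64/(-192) = 49 + 64*(-1/192) = 49 - 1/3 = 146/3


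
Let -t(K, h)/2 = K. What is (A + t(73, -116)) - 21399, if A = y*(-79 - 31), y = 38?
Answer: -25725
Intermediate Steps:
A = -4180 (A = 38*(-79 - 31) = 38*(-110) = -4180)
t(K, h) = -2*K
(A + t(73, -116)) - 21399 = (-4180 - 2*73) - 21399 = (-4180 - 146) - 21399 = -4326 - 21399 = -25725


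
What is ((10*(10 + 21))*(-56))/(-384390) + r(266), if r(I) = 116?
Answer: 4460660/38439 ≈ 116.05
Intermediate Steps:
((10*(10 + 21))*(-56))/(-384390) + r(266) = ((10*(10 + 21))*(-56))/(-384390) + 116 = ((10*31)*(-56))*(-1/384390) + 116 = (310*(-56))*(-1/384390) + 116 = -17360*(-1/384390) + 116 = 1736/38439 + 116 = 4460660/38439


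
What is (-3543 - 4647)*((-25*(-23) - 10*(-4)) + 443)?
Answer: -8665020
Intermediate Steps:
(-3543 - 4647)*((-25*(-23) - 10*(-4)) + 443) = -8190*((575 + 40) + 443) = -8190*(615 + 443) = -8190*1058 = -8665020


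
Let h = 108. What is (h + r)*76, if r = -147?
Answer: -2964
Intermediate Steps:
(h + r)*76 = (108 - 147)*76 = -39*76 = -2964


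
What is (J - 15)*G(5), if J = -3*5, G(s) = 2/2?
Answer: -30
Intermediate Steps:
G(s) = 1 (G(s) = 2*(½) = 1)
J = -15
(J - 15)*G(5) = (-15 - 15)*1 = -30*1 = -30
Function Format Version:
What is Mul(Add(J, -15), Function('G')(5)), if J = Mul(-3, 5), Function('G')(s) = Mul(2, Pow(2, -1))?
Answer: -30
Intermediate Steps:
Function('G')(s) = 1 (Function('G')(s) = Mul(2, Rational(1, 2)) = 1)
J = -15
Mul(Add(J, -15), Function('G')(5)) = Mul(Add(-15, -15), 1) = Mul(-30, 1) = -30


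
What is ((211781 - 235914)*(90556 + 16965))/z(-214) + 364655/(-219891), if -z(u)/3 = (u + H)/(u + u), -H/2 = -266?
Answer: -40700953294480639/34962669 ≈ -1.1641e+9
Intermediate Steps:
H = 532 (H = -2*(-266) = 532)
z(u) = -3*(532 + u)/(2*u) (z(u) = -3*(u + 532)/(u + u) = -3*(532 + u)/(2*u))
((211781 - 235914)*(90556 + 16965))/z(-214) + 364655/(-219891) = ((211781 - 235914)*(90556 + 16965))/(-3/2 - 798/(-214)) + 364655/(-219891) = (-24133*107521)/(-3/2 - 798*(-1/214)) + 364655*(-1/219891) = -2594804293/(-3/2 + 399/107) - 364655/219891 = -2594804293/477/214 - 364655/219891 = -2594804293*214/477 - 364655/219891 = -555288118702/477 - 364655/219891 = -40700953294480639/34962669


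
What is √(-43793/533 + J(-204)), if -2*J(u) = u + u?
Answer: √34612487/533 ≈ 11.038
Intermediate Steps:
J(u) = -u (J(u) = -(u + u)/2 = -u)
√(-43793/533 + J(-204)) = √(-43793/533 - 1*(-204)) = √(-43793*1/533 + 204) = √(-43793/533 + 204) = √(64939/533) = √34612487/533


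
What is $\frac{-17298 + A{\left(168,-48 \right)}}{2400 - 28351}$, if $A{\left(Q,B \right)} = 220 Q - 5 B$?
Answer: $- \frac{19902}{25951} \approx -0.76691$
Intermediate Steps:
$A{\left(Q,B \right)} = - 5 B + 220 Q$
$\frac{-17298 + A{\left(168,-48 \right)}}{2400 - 28351} = \frac{-17298 + \left(\left(-5\right) \left(-48\right) + 220 \cdot 168\right)}{2400 - 28351} = \frac{-17298 + \left(240 + 36960\right)}{-25951} = \left(-17298 + 37200\right) \left(- \frac{1}{25951}\right) = 19902 \left(- \frac{1}{25951}\right) = - \frac{19902}{25951}$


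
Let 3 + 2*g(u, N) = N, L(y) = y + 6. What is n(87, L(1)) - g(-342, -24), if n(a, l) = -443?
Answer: -859/2 ≈ -429.50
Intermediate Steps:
L(y) = 6 + y
g(u, N) = -3/2 + N/2
n(87, L(1)) - g(-342, -24) = -443 - (-3/2 + (½)*(-24)) = -443 - (-3/2 - 12) = -443 - 1*(-27/2) = -443 + 27/2 = -859/2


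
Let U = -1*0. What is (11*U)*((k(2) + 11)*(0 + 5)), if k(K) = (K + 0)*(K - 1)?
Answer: 0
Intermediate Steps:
k(K) = K*(-1 + K)
U = 0
(11*U)*((k(2) + 11)*(0 + 5)) = (11*0)*((2*(-1 + 2) + 11)*(0 + 5)) = 0*((2*1 + 11)*5) = 0*((2 + 11)*5) = 0*(13*5) = 0*65 = 0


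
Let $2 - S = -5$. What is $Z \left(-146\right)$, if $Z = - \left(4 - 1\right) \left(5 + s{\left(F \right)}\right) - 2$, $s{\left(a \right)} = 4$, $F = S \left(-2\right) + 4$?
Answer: $4234$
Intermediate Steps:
$S = 7$ ($S = 2 - -5 = 2 + 5 = 7$)
$F = -10$ ($F = 7 \left(-2\right) + 4 = -14 + 4 = -10$)
$Z = -29$ ($Z = - \left(4 - 1\right) \left(5 + 4\right) - 2 = - 3 \cdot 9 - 2 = \left(-1\right) 27 - 2 = -27 - 2 = -29$)
$Z \left(-146\right) = \left(-29\right) \left(-146\right) = 4234$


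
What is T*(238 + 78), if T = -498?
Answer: -157368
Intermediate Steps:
T*(238 + 78) = -498*(238 + 78) = -498*316 = -157368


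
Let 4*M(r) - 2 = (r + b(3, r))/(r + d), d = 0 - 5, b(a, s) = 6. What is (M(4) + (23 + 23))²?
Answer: 1936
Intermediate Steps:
d = -5
M(r) = ½ + (6 + r)/(4*(-5 + r)) (M(r) = ½ + ((r + 6)/(r - 5))/4 = ½ + ((6 + r)/(-5 + r))/4 = ½ + (6 + r)/(4*(-5 + r)))
(M(4) + (23 + 23))² = ((-4 + 3*4)/(4*(-5 + 4)) + (23 + 23))² = ((¼)*(-4 + 12)/(-1) + 46)² = ((¼)*(-1)*8 + 46)² = (-2 + 46)² = 44² = 1936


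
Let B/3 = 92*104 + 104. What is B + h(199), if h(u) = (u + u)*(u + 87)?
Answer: 142844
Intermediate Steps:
h(u) = 2*u*(87 + u) (h(u) = (2*u)*(87 + u) = 2*u*(87 + u))
B = 29016 (B = 3*(92*104 + 104) = 3*(9568 + 104) = 3*9672 = 29016)
B + h(199) = 29016 + 2*199*(87 + 199) = 29016 + 2*199*286 = 29016 + 113828 = 142844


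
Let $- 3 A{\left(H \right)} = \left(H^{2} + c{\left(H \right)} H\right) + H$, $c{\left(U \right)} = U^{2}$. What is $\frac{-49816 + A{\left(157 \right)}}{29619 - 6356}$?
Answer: $- \frac{1348049}{23263} \approx -57.948$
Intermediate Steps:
$A{\left(H \right)} = - \frac{H}{3} - \frac{H^{2}}{3} - \frac{H^{3}}{3}$ ($A{\left(H \right)} = - \frac{\left(H^{2} + H^{2} H\right) + H}{3} = - \frac{\left(H^{2} + H^{3}\right) + H}{3} = - \frac{H + H^{2} + H^{3}}{3} = - \frac{H}{3} - \frac{H^{2}}{3} - \frac{H^{3}}{3}$)
$\frac{-49816 + A{\left(157 \right)}}{29619 - 6356} = \frac{-49816 - \frac{157 \left(1 + 157 + 157^{2}\right)}{3}}{29619 - 6356} = \frac{-49816 - \frac{157 \left(1 + 157 + 24649\right)}{3}}{23263} = \left(-49816 - \frac{157}{3} \cdot 24807\right) \frac{1}{23263} = \left(-49816 - 1298233\right) \frac{1}{23263} = \left(-1348049\right) \frac{1}{23263} = - \frac{1348049}{23263}$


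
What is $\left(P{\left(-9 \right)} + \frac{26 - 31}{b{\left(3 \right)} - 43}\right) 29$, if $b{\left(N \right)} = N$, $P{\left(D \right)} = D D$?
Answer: $\frac{18821}{8} \approx 2352.6$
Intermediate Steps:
$P{\left(D \right)} = D^{2}$
$\left(P{\left(-9 \right)} + \frac{26 - 31}{b{\left(3 \right)} - 43}\right) 29 = \left(\left(-9\right)^{2} + \frac{26 - 31}{3 - 43}\right) 29 = \left(81 - \frac{5}{-40}\right) 29 = \left(81 - - \frac{1}{8}\right) 29 = \left(81 + \frac{1}{8}\right) 29 = \frac{649}{8} \cdot 29 = \frac{18821}{8}$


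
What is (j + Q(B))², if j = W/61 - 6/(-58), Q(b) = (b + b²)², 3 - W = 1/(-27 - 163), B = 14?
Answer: 219706575293210424241/112969932100 ≈ 1.9448e+9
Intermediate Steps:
W = 571/190 (W = 3 - 1/(-27 - 163) = 3 - 1/(-190) = 3 - 1*(-1/190) = 3 + 1/190 = 571/190 ≈ 3.0053)
j = 51329/336110 (j = (571/190)/61 - 6/(-58) = (571/190)*(1/61) - 6*(-1/58) = 571/11590 + 3/29 = 51329/336110 ≈ 0.15271)
(j + Q(B))² = (51329/336110 + 14²*(1 + 14)²)² = (51329/336110 + 196*15²)² = (51329/336110 + 196*225)² = (51329/336110 + 44100)² = (14822502329/336110)² = 219706575293210424241/112969932100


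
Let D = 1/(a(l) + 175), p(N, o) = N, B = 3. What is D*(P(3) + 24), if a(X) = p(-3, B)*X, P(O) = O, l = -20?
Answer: 27/235 ≈ 0.11489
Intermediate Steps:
a(X) = -3*X
D = 1/235 (D = 1/(-3*(-20) + 175) = 1/(60 + 175) = 1/235 ≈ 0.0042553)
D*(P(3) + 24) = (3 + 24)/235 = (1/235)*27 = 27/235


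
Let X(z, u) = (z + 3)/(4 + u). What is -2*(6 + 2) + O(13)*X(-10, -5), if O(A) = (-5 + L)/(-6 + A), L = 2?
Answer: -19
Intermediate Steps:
X(z, u) = (3 + z)/(4 + u)
O(A) = -3/(-6 + A) (O(A) = (-5 + 2)/(-6 + A) = -3/(-6 + A))
-2*(6 + 2) + O(13)*X(-10, -5) = -2*(6 + 2) + (-3/(-6 + 13))*((3 - 10)/(4 - 5)) = -2*8 + (-3/7)*(-7/(-1)) = -16 + (-3*⅐)*(-1*(-7)) = -16 - 3/7*7 = -16 - 3 = -19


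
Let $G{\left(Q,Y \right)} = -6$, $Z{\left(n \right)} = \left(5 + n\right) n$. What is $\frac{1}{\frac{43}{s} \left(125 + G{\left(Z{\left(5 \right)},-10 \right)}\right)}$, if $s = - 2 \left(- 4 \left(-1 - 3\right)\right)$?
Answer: $- \frac{32}{5117} \approx -0.0062537$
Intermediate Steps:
$Z{\left(n \right)} = n \left(5 + n\right)$
$s = -32$ ($s = - 2 \left(\left(-4\right) \left(-4\right)\right) = \left(-2\right) 16 = -32$)
$\frac{1}{\frac{43}{s} \left(125 + G{\left(Z{\left(5 \right)},-10 \right)}\right)} = \frac{1}{\frac{43}{-32} \left(125 - 6\right)} = \frac{1}{43 \left(- \frac{1}{32}\right) 119} = \frac{1}{\left(- \frac{43}{32}\right) 119} = \frac{1}{- \frac{5117}{32}} = - \frac{32}{5117}$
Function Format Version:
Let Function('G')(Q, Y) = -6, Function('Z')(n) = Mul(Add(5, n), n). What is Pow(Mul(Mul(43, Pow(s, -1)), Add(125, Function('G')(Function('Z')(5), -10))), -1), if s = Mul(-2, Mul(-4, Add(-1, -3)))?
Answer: Rational(-32, 5117) ≈ -0.0062537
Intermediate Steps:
Function('Z')(n) = Mul(n, Add(5, n))
s = -32 (s = Mul(-2, Mul(-4, -4)) = Mul(-2, 16) = -32)
Pow(Mul(Mul(43, Pow(s, -1)), Add(125, Function('G')(Function('Z')(5), -10))), -1) = Pow(Mul(Mul(43, Pow(-32, -1)), Add(125, -6)), -1) = Pow(Mul(Mul(43, Rational(-1, 32)), 119), -1) = Pow(Mul(Rational(-43, 32), 119), -1) = Pow(Rational(-5117, 32), -1) = Rational(-32, 5117)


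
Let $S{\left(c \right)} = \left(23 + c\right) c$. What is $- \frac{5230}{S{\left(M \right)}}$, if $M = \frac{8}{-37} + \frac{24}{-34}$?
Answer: $\frac{206920243}{805446} \approx 256.9$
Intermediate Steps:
$M = - \frac{580}{629}$ ($M = 8 \left(- \frac{1}{37}\right) + 24 \left(- \frac{1}{34}\right) = - \frac{8}{37} - \frac{12}{17} = - \frac{580}{629} \approx -0.9221$)
$S{\left(c \right)} = c \left(23 + c\right)$
$- \frac{5230}{S{\left(M \right)}} = - \frac{5230}{\left(- \frac{580}{629}\right) \left(23 - \frac{580}{629}\right)} = - \frac{5230}{\left(- \frac{580}{629}\right) \frac{13887}{629}} = - \frac{5230}{- \frac{8054460}{395641}} = \left(-5230\right) \left(- \frac{395641}{8054460}\right) = \frac{206920243}{805446}$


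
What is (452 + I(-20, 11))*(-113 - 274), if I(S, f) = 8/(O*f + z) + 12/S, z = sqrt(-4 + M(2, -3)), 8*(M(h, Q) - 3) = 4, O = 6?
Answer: 387*(-2257*sqrt(2) + 298004*I)/(5*(sqrt(2) - 132*I)) ≈ -1.7474e+5 + 0.50251*I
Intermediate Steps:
M(h, Q) = 7/2 (M(h, Q) = 3 + (1/8)*4 = 3 + 1/2 = 7/2)
z = I*sqrt(2)/2 (z = sqrt(-4 + 7/2) = sqrt(-1/2) = I*sqrt(2)/2 ≈ 0.70711*I)
I(S, f) = 8/(6*f + I*sqrt(2)/2) + 12/S
(452 + I(-20, 11))*(-113 - 274) = (452 + 4*(4*(-20) + 36*11 + 3*I*sqrt(2))/(-20*(12*11 + I*sqrt(2))))*(-113 - 274) = (452 + 4*(-1/20)*(-80 + 396 + 3*I*sqrt(2))/(132 + I*sqrt(2)))*(-387) = (452 + 4*(-1/20)*(316 + 3*I*sqrt(2))/(132 + I*sqrt(2)))*(-387) = (452 - (316 + 3*I*sqrt(2))/(5*(132 + I*sqrt(2))))*(-387) = -174924 + 387*(316 + 3*I*sqrt(2))/(5*(132 + I*sqrt(2)))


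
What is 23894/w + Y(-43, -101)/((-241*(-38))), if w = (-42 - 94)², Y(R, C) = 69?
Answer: 55024369/42346592 ≈ 1.2994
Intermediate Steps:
w = 18496 (w = (-136)² = 18496)
23894/w + Y(-43, -101)/((-241*(-38))) = 23894/18496 + 69/((-241*(-38))) = 23894*(1/18496) + 69/9158 = 11947/9248 + 69*(1/9158) = 11947/9248 + 69/9158 = 55024369/42346592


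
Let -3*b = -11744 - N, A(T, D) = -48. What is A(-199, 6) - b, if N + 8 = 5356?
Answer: -17236/3 ≈ -5745.3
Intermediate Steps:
N = 5348 (N = -8 + 5356 = 5348)
b = 17092/3 (b = -(-11744 - 1*5348)/3 = -(-11744 - 5348)/3 = -⅓*(-17092) = 17092/3 ≈ 5697.3)
A(-199, 6) - b = -48 - 1*17092/3 = -48 - 17092/3 = -17236/3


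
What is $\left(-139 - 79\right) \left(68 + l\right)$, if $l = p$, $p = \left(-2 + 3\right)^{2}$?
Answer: $-15042$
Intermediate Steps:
$p = 1$ ($p = 1^{2} = 1$)
$l = 1$
$\left(-139 - 79\right) \left(68 + l\right) = \left(-139 - 79\right) \left(68 + 1\right) = \left(-139 - 79\right) 69 = \left(-218\right) 69 = -15042$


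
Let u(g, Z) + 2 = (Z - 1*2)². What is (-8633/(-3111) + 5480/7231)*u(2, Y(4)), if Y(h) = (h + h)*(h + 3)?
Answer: 231585787742/22495641 ≈ 10295.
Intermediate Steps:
Y(h) = 2*h*(3 + h) (Y(h) = (2*h)*(3 + h) = 2*h*(3 + h))
u(g, Z) = -2 + (-2 + Z)² (u(g, Z) = -2 + (Z - 1*2)² = -2 + (Z - 2)² = -2 + (-2 + Z)²)
(-8633/(-3111) + 5480/7231)*u(2, Y(4)) = (-8633/(-3111) + 5480/7231)*(-2 + (-2 + 2*4*(3 + 4))²) = (-8633*(-1/3111) + 5480*(1/7231))*(-2 + (-2 + 2*4*7)²) = (8633/3111 + 5480/7231)*(-2 + (-2 + 56)²) = 79473503*(-2 + 54²)/22495641 = 79473503*(-2 + 2916)/22495641 = (79473503/22495641)*2914 = 231585787742/22495641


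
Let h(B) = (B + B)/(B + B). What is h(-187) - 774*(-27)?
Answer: 20899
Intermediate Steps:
h(B) = 1 (h(B) = (2*B)/((2*B)) = (2*B)*(1/(2*B)) = 1)
h(-187) - 774*(-27) = 1 - 774*(-27) = 1 - 1*(-20898) = 1 + 20898 = 20899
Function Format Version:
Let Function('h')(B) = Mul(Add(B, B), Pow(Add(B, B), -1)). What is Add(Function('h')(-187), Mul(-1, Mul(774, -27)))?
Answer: 20899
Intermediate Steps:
Function('h')(B) = 1 (Function('h')(B) = Mul(Mul(2, B), Pow(Mul(2, B), -1)) = Mul(Mul(2, B), Mul(Rational(1, 2), Pow(B, -1))) = 1)
Add(Function('h')(-187), Mul(-1, Mul(774, -27))) = Add(1, Mul(-1, Mul(774, -27))) = Add(1, Mul(-1, -20898)) = Add(1, 20898) = 20899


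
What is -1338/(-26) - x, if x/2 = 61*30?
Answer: -46911/13 ≈ -3608.5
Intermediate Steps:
x = 3660 (x = 2*(61*30) = 2*1830 = 3660)
-1338/(-26) - x = -1338/(-26) - 1*3660 = -1338*(-1)/26 - 3660 = -1338*(-1/26) - 3660 = 669/13 - 3660 = -46911/13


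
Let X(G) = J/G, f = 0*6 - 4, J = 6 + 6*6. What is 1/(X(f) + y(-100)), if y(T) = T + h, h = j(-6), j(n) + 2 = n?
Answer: -2/237 ≈ -0.0084388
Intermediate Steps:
j(n) = -2 + n
h = -8 (h = -2 - 6 = -8)
J = 42 (J = 6 + 36 = 42)
f = -4 (f = 0 - 4 = -4)
X(G) = 42/G
y(T) = -8 + T (y(T) = T - 8 = -8 + T)
1/(X(f) + y(-100)) = 1/(42/(-4) + (-8 - 100)) = 1/(42*(-¼) - 108) = 1/(-21/2 - 108) = 1/(-237/2) = -2/237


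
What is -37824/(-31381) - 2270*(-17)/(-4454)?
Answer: -30662491/4110911 ≈ -7.4588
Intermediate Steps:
-37824/(-31381) - 2270*(-17)/(-4454) = -37824*(-1/31381) + 38590*(-1/4454) = 37824/31381 - 1135/131 = -30662491/4110911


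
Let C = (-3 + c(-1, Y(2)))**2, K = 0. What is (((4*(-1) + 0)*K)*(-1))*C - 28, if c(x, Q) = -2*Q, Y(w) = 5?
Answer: -28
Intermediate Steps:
C = 169 (C = (-3 - 2*5)**2 = (-3 - 10)**2 = (-13)**2 = 169)
(((4*(-1) + 0)*K)*(-1))*C - 28 = (((4*(-1) + 0)*0)*(-1))*169 - 28 = (((-4 + 0)*0)*(-1))*169 - 28 = (-4*0*(-1))*169 - 28 = (0*(-1))*169 - 28 = 0*169 - 28 = 0 - 28 = -28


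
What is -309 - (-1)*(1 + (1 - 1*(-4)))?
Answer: -303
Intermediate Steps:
-309 - (-1)*(1 + (1 - 1*(-4))) = -309 - (-1)*(1 + (1 + 4)) = -309 - (-1)*(1 + 5) = -309 - (-1)*6 = -309 - 1*(-6) = -309 + 6 = -303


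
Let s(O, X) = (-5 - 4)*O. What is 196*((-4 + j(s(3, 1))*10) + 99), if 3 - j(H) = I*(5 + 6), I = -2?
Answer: 67620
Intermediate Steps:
s(O, X) = -9*O
j(H) = 25 (j(H) = 3 - (-2)*(5 + 6) = 3 - (-2)*11 = 3 - 1*(-22) = 3 + 22 = 25)
196*((-4 + j(s(3, 1))*10) + 99) = 196*((-4 + 25*10) + 99) = 196*((-4 + 250) + 99) = 196*(246 + 99) = 196*345 = 67620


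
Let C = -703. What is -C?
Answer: 703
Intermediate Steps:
-C = -1*(-703) = 703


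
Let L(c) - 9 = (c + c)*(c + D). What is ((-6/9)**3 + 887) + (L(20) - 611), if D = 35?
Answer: 67087/27 ≈ 2484.7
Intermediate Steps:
L(c) = 9 + 2*c*(35 + c) (L(c) = 9 + (c + c)*(c + 35) = 9 + (2*c)*(35 + c) = 9 + 2*c*(35 + c))
((-6/9)**3 + 887) + (L(20) - 611) = ((-6/9)**3 + 887) + ((9 + 2*20**2 + 70*20) - 611) = ((-6*1/9)**3 + 887) + ((9 + 2*400 + 1400) - 611) = ((-2/3)**3 + 887) + ((9 + 800 + 1400) - 611) = (-8/27 + 887) + (2209 - 611) = 23941/27 + 1598 = 67087/27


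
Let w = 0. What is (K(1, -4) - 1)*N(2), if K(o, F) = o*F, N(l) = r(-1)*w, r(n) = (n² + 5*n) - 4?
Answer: 0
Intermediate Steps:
r(n) = -4 + n² + 5*n
N(l) = 0 (N(l) = (-4 + (-1)² + 5*(-1))*0 = (-4 + 1 - 5)*0 = -8*0 = 0)
K(o, F) = F*o
(K(1, -4) - 1)*N(2) = (-4*1 - 1)*0 = (-4 - 1)*0 = -5*0 = 0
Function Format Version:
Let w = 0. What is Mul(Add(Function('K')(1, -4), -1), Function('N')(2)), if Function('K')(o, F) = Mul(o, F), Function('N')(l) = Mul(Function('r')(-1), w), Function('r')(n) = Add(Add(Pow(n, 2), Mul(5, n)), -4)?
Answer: 0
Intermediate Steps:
Function('r')(n) = Add(-4, Pow(n, 2), Mul(5, n))
Function('N')(l) = 0 (Function('N')(l) = Mul(Add(-4, Pow(-1, 2), Mul(5, -1)), 0) = Mul(Add(-4, 1, -5), 0) = Mul(-8, 0) = 0)
Function('K')(o, F) = Mul(F, o)
Mul(Add(Function('K')(1, -4), -1), Function('N')(2)) = Mul(Add(Mul(-4, 1), -1), 0) = Mul(Add(-4, -1), 0) = Mul(-5, 0) = 0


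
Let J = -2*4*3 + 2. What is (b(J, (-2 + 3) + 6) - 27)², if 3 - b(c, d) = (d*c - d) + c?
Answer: 25281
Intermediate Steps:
J = -22 (J = -8*3 + 2 = -24 + 2 = -22)
b(c, d) = 3 + d - c - c*d (b(c, d) = 3 - ((d*c - d) + c) = 3 - ((c*d - d) + c) = 3 - ((-d + c*d) + c) = 3 - (c - d + c*d) = 3 + (d - c - c*d) = 3 + d - c - c*d)
(b(J, (-2 + 3) + 6) - 27)² = ((3 + ((-2 + 3) + 6) - 1*(-22) - 1*(-22)*((-2 + 3) + 6)) - 27)² = ((3 + (1 + 6) + 22 - 1*(-22)*(1 + 6)) - 27)² = ((3 + 7 + 22 - 1*(-22)*7) - 27)² = ((3 + 7 + 22 + 154) - 27)² = (186 - 27)² = 159² = 25281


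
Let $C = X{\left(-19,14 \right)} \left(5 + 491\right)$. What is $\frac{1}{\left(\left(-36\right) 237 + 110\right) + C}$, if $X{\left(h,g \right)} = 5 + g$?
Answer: $\frac{1}{1002} \approx 0.000998$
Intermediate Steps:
$C = 9424$ ($C = \left(5 + 14\right) \left(5 + 491\right) = 19 \cdot 496 = 9424$)
$\frac{1}{\left(\left(-36\right) 237 + 110\right) + C} = \frac{1}{\left(\left(-36\right) 237 + 110\right) + 9424} = \frac{1}{\left(-8532 + 110\right) + 9424} = \frac{1}{-8422 + 9424} = \frac{1}{1002}$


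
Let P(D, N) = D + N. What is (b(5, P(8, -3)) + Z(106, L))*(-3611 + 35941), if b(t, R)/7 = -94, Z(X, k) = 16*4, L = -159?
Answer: -19204020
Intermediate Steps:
Z(X, k) = 64
b(t, R) = -658 (b(t, R) = 7*(-94) = -658)
(b(5, P(8, -3)) + Z(106, L))*(-3611 + 35941) = (-658 + 64)*(-3611 + 35941) = -594*32330 = -19204020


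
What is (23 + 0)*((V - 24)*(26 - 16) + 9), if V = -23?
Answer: -10603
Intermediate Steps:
(23 + 0)*((V - 24)*(26 - 16) + 9) = (23 + 0)*((-23 - 24)*(26 - 16) + 9) = 23*(-47*10 + 9) = 23*(-470 + 9) = 23*(-461) = -10603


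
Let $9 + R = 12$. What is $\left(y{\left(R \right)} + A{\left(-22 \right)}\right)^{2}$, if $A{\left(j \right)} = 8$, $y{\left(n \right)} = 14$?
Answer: $484$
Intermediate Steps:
$R = 3$ ($R = -9 + 12 = 3$)
$\left(y{\left(R \right)} + A{\left(-22 \right)}\right)^{2} = \left(14 + 8\right)^{2} = 22^{2} = 484$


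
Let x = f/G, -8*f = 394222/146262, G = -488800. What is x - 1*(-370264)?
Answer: 105884937554270711/285971462400 ≈ 3.7026e+5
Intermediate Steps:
f = -197111/585048 (f = -197111/(4*146262) = -⅛*197111/73131 = -197111/585048 ≈ -0.33691)
x = 197111/285971462400 (x = -197111/585048/(-488800) = -197111/585048*(-1/488800) = 197111/285971462400 ≈ 6.8927e-7)
x - 1*(-370264) = 197111/285971462400 - 1*(-370264) = 197111/285971462400 + 370264 = 105884937554270711/285971462400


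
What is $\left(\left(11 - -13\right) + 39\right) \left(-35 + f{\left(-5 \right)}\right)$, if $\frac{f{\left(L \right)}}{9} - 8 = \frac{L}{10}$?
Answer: $\frac{4095}{2} \approx 2047.5$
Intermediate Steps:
$f{\left(L \right)} = 72 + \frac{9 L}{10}$ ($f{\left(L \right)} = 72 + 9 \frac{L}{10} = 72 + \frac{9 L}{10}$)
$\left(\left(11 - -13\right) + 39\right) \left(-35 + f{\left(-5 \right)}\right) = \left(\left(11 - -13\right) + 39\right) \left(-35 + \left(72 + \frac{9}{10} \left(-5\right)\right)\right) = \left(\left(11 + 13\right) + 39\right) \left(-35 + \left(72 - \frac{9}{2}\right)\right) = \left(24 + 39\right) \left(-35 + \frac{135}{2}\right) = 63 \cdot \frac{65}{2} = \frac{4095}{2}$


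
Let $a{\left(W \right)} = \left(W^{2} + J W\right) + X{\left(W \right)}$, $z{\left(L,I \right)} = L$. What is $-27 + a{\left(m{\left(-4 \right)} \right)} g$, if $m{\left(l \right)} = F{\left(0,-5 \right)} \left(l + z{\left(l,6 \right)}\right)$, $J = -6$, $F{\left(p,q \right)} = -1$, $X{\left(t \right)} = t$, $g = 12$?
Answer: $261$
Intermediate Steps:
$m{\left(l \right)} = - 2 l$ ($m{\left(l \right)} = - (l + l) = - 2 l$)
$a{\left(W \right)} = W^{2} - 5 W$ ($a{\left(W \right)} = \left(W^{2} - 6 W\right) + W = W^{2} - 5 W$)
$-27 + a{\left(m{\left(-4 \right)} \right)} g = -27 + \left(-2\right) \left(-4\right) \left(-5 - -8\right) 12 = -27 + 8 \left(-5 + 8\right) 12 = -27 + 8 \cdot 3 \cdot 12 = -27 + 24 \cdot 12 = -27 + 288 = 261$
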